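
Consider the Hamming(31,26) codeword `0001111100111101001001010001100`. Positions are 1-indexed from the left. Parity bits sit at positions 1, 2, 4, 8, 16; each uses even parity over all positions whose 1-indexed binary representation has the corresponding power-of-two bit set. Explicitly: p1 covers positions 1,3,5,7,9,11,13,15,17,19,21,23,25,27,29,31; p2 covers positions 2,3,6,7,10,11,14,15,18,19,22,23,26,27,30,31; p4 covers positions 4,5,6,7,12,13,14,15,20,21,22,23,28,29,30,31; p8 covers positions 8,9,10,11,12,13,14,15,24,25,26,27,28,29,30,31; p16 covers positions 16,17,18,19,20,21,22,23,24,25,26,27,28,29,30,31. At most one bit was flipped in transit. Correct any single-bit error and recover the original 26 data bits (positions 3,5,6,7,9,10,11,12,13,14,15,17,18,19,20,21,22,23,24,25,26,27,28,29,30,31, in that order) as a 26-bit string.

01110011110001001010001100

s1: b1⊕b3⊕b5⊕b7⊕b9⊕b11⊕b13⊕b15⊕b17⊕b19⊕b21⊕b23⊕b25⊕b27⊕b29⊕b31 = 0⊕0⊕1⊕1⊕0⊕1⊕1⊕0⊕0⊕1⊕0⊕0⊕0⊕0⊕1⊕0 = 0
s2: b2⊕b3⊕b6⊕b7⊕b10⊕b11⊕b14⊕b15⊕b18⊕b19⊕b22⊕b23⊕b26⊕b27⊕b30⊕b31 = 0⊕0⊕1⊕1⊕0⊕1⊕1⊕0⊕0⊕1⊕1⊕0⊕0⊕0⊕0⊕0 = 0
s4: b4⊕b5⊕b6⊕b7⊕b12⊕b13⊕b14⊕b15⊕b20⊕b21⊕b22⊕b23⊕b28⊕b29⊕b30⊕b31 = 1⊕1⊕1⊕1⊕1⊕1⊕1⊕0⊕0⊕0⊕1⊕0⊕1⊕1⊕0⊕0 = 0
s8: b8⊕b9⊕b10⊕b11⊕b12⊕b13⊕b14⊕b15⊕b24⊕b25⊕b26⊕b27⊕b28⊕b29⊕b30⊕b31 = 1⊕0⊕0⊕1⊕1⊕1⊕1⊕0⊕1⊕0⊕0⊕0⊕1⊕1⊕0⊕0 = 0
s16: b16⊕b17⊕b18⊕b19⊕b20⊕b21⊕b22⊕b23⊕b24⊕b25⊕b26⊕b27⊕b28⊕b29⊕b30⊕b31 = 1⊕0⊕0⊕1⊕0⊕0⊕1⊕0⊕1⊕0⊕0⊕0⊕1⊕1⊕0⊕0 = 0
Syndrome (s16...s1) = 00000 → position 0 (no error).
No correction needed.
Data bits at positions 3,5,6,7,9,10,11,12,13,14,15,17,18,19,20,21,22,23,24,25,26,27,28,29,30,31: 01110011110001001010001100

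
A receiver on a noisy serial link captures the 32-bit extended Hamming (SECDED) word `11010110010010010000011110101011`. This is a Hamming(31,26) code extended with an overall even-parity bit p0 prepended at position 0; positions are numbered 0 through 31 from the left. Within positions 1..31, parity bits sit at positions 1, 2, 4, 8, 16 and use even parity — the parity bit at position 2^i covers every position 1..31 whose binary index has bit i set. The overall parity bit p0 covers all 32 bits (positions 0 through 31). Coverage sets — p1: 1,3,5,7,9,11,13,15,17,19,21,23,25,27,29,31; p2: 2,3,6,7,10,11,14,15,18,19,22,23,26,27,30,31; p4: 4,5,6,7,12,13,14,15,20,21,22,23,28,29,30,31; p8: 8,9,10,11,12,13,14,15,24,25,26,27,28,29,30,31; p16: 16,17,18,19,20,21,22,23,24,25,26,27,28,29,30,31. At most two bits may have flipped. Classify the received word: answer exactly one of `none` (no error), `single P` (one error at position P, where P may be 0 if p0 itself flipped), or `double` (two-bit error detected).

none

s1: b1⊕b3⊕b5⊕b7⊕b9⊕b11⊕b13⊕b15⊕b17⊕b19⊕b21⊕b23⊕b25⊕b27⊕b29⊕b31 = 1⊕1⊕1⊕0⊕1⊕0⊕0⊕1⊕0⊕0⊕1⊕1⊕0⊕0⊕0⊕1 = 0
s2: b2⊕b3⊕b6⊕b7⊕b10⊕b11⊕b14⊕b15⊕b18⊕b19⊕b22⊕b23⊕b26⊕b27⊕b30⊕b31 = 0⊕1⊕1⊕0⊕0⊕0⊕0⊕1⊕0⊕0⊕1⊕1⊕1⊕0⊕1⊕1 = 0
s4: b4⊕b5⊕b6⊕b7⊕b12⊕b13⊕b14⊕b15⊕b20⊕b21⊕b22⊕b23⊕b28⊕b29⊕b30⊕b31 = 0⊕1⊕1⊕0⊕1⊕0⊕0⊕1⊕0⊕1⊕1⊕1⊕1⊕0⊕1⊕1 = 0
s8: b8⊕b9⊕b10⊕b11⊕b12⊕b13⊕b14⊕b15⊕b24⊕b25⊕b26⊕b27⊕b28⊕b29⊕b30⊕b31 = 0⊕1⊕0⊕0⊕1⊕0⊕0⊕1⊕1⊕0⊕1⊕0⊕1⊕0⊕1⊕1 = 0
s16: b16⊕b17⊕b18⊕b19⊕b20⊕b21⊕b22⊕b23⊕b24⊕b25⊕b26⊕b27⊕b28⊕b29⊕b30⊕b31 = 0⊕0⊕0⊕0⊕0⊕1⊕1⊕1⊕1⊕0⊕1⊕0⊕1⊕0⊕1⊕1 = 0
Syndrome (s16...s1) = 00000 → position 0 (no error).
Overall parity (XOR of all 32 bits, including p0): 1⊕1⊕0⊕1⊕0⊕1⊕1⊕0⊕0⊕1⊕0⊕0⊕1⊕0⊕0⊕1⊕0⊕0⊕0⊕0⊕0⊕1⊕1⊕1⊕1⊕0⊕1⊕0⊕1⊕0⊕1⊕1 = 0
Overall=0, syndrome position=0 → no error.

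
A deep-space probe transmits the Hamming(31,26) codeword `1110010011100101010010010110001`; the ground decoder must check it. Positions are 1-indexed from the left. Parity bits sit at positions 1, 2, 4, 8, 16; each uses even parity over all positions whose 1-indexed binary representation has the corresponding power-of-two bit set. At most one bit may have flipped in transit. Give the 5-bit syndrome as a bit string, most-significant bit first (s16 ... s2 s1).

10001

s1: b1⊕b3⊕b5⊕b7⊕b9⊕b11⊕b13⊕b15⊕b17⊕b19⊕b21⊕b23⊕b25⊕b27⊕b29⊕b31 = 1⊕1⊕0⊕0⊕1⊕1⊕0⊕0⊕0⊕0⊕1⊕0⊕0⊕1⊕0⊕1 = 1
s2: b2⊕b3⊕b6⊕b7⊕b10⊕b11⊕b14⊕b15⊕b18⊕b19⊕b22⊕b23⊕b26⊕b27⊕b30⊕b31 = 1⊕1⊕1⊕0⊕1⊕1⊕1⊕0⊕1⊕0⊕0⊕0⊕1⊕1⊕0⊕1 = 0
s4: b4⊕b5⊕b6⊕b7⊕b12⊕b13⊕b14⊕b15⊕b20⊕b21⊕b22⊕b23⊕b28⊕b29⊕b30⊕b31 = 0⊕0⊕1⊕0⊕0⊕0⊕1⊕0⊕0⊕1⊕0⊕0⊕0⊕0⊕0⊕1 = 0
s8: b8⊕b9⊕b10⊕b11⊕b12⊕b13⊕b14⊕b15⊕b24⊕b25⊕b26⊕b27⊕b28⊕b29⊕b30⊕b31 = 0⊕1⊕1⊕1⊕0⊕0⊕1⊕0⊕1⊕0⊕1⊕1⊕0⊕0⊕0⊕1 = 0
s16: b16⊕b17⊕b18⊕b19⊕b20⊕b21⊕b22⊕b23⊕b24⊕b25⊕b26⊕b27⊕b28⊕b29⊕b30⊕b31 = 1⊕0⊕1⊕0⊕0⊕1⊕0⊕0⊕1⊕0⊕1⊕1⊕0⊕0⊕0⊕1 = 1
Syndrome (s16...s1) = 10001 → position 17.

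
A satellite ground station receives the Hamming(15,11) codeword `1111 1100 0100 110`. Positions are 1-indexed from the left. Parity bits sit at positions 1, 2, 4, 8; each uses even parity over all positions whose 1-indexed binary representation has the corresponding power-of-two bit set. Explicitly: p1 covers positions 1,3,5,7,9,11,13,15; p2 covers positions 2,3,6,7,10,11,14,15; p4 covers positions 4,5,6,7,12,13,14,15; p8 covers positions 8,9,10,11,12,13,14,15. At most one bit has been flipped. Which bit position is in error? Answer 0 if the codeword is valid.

s1: b1⊕b3⊕b5⊕b7⊕b9⊕b11⊕b13⊕b15 = 1⊕1⊕1⊕0⊕0⊕0⊕1⊕0 = 0
s2: b2⊕b3⊕b6⊕b7⊕b10⊕b11⊕b14⊕b15 = 1⊕1⊕1⊕0⊕1⊕0⊕1⊕0 = 1
s4: b4⊕b5⊕b6⊕b7⊕b12⊕b13⊕b14⊕b15 = 1⊕1⊕1⊕0⊕0⊕1⊕1⊕0 = 1
s8: b8⊕b9⊕b10⊕b11⊕b12⊕b13⊕b14⊕b15 = 0⊕0⊕1⊕0⊕0⊕1⊕1⊕0 = 1
Syndrome (s8...s1) = 1110 → position 14.

14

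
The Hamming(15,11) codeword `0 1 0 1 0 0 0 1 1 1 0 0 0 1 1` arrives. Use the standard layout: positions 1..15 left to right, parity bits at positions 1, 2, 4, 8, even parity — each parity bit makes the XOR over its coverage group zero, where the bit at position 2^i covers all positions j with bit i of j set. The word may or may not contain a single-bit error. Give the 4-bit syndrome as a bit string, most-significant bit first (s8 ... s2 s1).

1100

s1: b1⊕b3⊕b5⊕b7⊕b9⊕b11⊕b13⊕b15 = 0⊕0⊕0⊕0⊕1⊕0⊕0⊕1 = 0
s2: b2⊕b3⊕b6⊕b7⊕b10⊕b11⊕b14⊕b15 = 1⊕0⊕0⊕0⊕1⊕0⊕1⊕1 = 0
s4: b4⊕b5⊕b6⊕b7⊕b12⊕b13⊕b14⊕b15 = 1⊕0⊕0⊕0⊕0⊕0⊕1⊕1 = 1
s8: b8⊕b9⊕b10⊕b11⊕b12⊕b13⊕b14⊕b15 = 1⊕1⊕1⊕0⊕0⊕0⊕1⊕1 = 1
Syndrome (s8...s1) = 1100 → position 12.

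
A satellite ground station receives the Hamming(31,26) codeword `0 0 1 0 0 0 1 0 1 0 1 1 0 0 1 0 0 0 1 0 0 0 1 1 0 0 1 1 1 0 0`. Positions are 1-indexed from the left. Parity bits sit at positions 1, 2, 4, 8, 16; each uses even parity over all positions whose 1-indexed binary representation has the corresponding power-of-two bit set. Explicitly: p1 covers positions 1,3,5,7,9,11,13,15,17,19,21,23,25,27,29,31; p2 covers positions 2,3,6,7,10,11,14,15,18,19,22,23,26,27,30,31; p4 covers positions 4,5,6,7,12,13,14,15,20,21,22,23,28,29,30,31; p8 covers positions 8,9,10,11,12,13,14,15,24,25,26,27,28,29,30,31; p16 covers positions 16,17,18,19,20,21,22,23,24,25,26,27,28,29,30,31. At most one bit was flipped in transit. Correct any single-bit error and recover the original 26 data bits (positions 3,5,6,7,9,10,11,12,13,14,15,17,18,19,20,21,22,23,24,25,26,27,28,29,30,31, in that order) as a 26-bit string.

00011011001001000110011100

s1: b1⊕b3⊕b5⊕b7⊕b9⊕b11⊕b13⊕b15⊕b17⊕b19⊕b21⊕b23⊕b25⊕b27⊕b29⊕b31 = 0⊕1⊕0⊕1⊕1⊕1⊕0⊕1⊕0⊕1⊕0⊕1⊕0⊕1⊕1⊕0 = 1
s2: b2⊕b3⊕b6⊕b7⊕b10⊕b11⊕b14⊕b15⊕b18⊕b19⊕b22⊕b23⊕b26⊕b27⊕b30⊕b31 = 0⊕1⊕0⊕1⊕0⊕1⊕0⊕1⊕0⊕1⊕0⊕1⊕0⊕1⊕0⊕0 = 1
s4: b4⊕b5⊕b6⊕b7⊕b12⊕b13⊕b14⊕b15⊕b20⊕b21⊕b22⊕b23⊕b28⊕b29⊕b30⊕b31 = 0⊕0⊕0⊕1⊕1⊕0⊕0⊕1⊕0⊕0⊕0⊕1⊕1⊕1⊕0⊕0 = 0
s8: b8⊕b9⊕b10⊕b11⊕b12⊕b13⊕b14⊕b15⊕b24⊕b25⊕b26⊕b27⊕b28⊕b29⊕b30⊕b31 = 0⊕1⊕0⊕1⊕1⊕0⊕0⊕1⊕1⊕0⊕0⊕1⊕1⊕1⊕0⊕0 = 0
s16: b16⊕b17⊕b18⊕b19⊕b20⊕b21⊕b22⊕b23⊕b24⊕b25⊕b26⊕b27⊕b28⊕b29⊕b30⊕b31 = 0⊕0⊕0⊕1⊕0⊕0⊕0⊕1⊕1⊕0⊕0⊕1⊕1⊕1⊕0⊕0 = 0
Syndrome (s16...s1) = 00011 → position 3.
Flip bit 3: corrected codeword = 0000001010110010001000110011100
Data bits at positions 3,5,6,7,9,10,11,12,13,14,15,17,18,19,20,21,22,23,24,25,26,27,28,29,30,31: 00011011001001000110011100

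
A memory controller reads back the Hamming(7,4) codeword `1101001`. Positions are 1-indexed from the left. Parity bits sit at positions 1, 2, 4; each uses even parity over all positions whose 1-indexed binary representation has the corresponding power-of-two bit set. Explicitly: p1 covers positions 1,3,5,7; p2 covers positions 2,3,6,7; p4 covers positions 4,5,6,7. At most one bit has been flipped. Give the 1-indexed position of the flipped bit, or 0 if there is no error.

0

s1: b1⊕b3⊕b5⊕b7 = 1⊕0⊕0⊕1 = 0
s2: b2⊕b3⊕b6⊕b7 = 1⊕0⊕0⊕1 = 0
s4: b4⊕b5⊕b6⊕b7 = 1⊕0⊕0⊕1 = 0
Syndrome (s4...s1) = 000 → position 0 (no error).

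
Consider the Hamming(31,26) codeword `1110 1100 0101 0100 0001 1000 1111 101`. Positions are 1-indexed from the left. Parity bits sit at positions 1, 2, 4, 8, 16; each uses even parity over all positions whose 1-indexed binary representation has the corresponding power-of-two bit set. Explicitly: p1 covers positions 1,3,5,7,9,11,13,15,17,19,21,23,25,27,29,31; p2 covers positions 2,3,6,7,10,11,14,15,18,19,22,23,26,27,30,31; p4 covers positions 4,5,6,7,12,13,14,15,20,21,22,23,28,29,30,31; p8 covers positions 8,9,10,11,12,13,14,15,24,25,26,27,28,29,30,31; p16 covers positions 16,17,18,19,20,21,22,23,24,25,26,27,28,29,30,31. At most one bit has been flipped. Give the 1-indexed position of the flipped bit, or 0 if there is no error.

12

s1: b1⊕b3⊕b5⊕b7⊕b9⊕b11⊕b13⊕b15⊕b17⊕b19⊕b21⊕b23⊕b25⊕b27⊕b29⊕b31 = 1⊕1⊕1⊕0⊕0⊕0⊕0⊕0⊕0⊕0⊕1⊕0⊕1⊕1⊕1⊕1 = 0
s2: b2⊕b3⊕b6⊕b7⊕b10⊕b11⊕b14⊕b15⊕b18⊕b19⊕b22⊕b23⊕b26⊕b27⊕b30⊕b31 = 1⊕1⊕1⊕0⊕1⊕0⊕1⊕0⊕0⊕0⊕0⊕0⊕1⊕1⊕0⊕1 = 0
s4: b4⊕b5⊕b6⊕b7⊕b12⊕b13⊕b14⊕b15⊕b20⊕b21⊕b22⊕b23⊕b28⊕b29⊕b30⊕b31 = 0⊕1⊕1⊕0⊕1⊕0⊕1⊕0⊕1⊕1⊕0⊕0⊕1⊕1⊕0⊕1 = 1
s8: b8⊕b9⊕b10⊕b11⊕b12⊕b13⊕b14⊕b15⊕b24⊕b25⊕b26⊕b27⊕b28⊕b29⊕b30⊕b31 = 0⊕0⊕1⊕0⊕1⊕0⊕1⊕0⊕0⊕1⊕1⊕1⊕1⊕1⊕0⊕1 = 1
s16: b16⊕b17⊕b18⊕b19⊕b20⊕b21⊕b22⊕b23⊕b24⊕b25⊕b26⊕b27⊕b28⊕b29⊕b30⊕b31 = 0⊕0⊕0⊕0⊕1⊕1⊕0⊕0⊕0⊕1⊕1⊕1⊕1⊕1⊕0⊕1 = 0
Syndrome (s16...s1) = 01100 → position 12.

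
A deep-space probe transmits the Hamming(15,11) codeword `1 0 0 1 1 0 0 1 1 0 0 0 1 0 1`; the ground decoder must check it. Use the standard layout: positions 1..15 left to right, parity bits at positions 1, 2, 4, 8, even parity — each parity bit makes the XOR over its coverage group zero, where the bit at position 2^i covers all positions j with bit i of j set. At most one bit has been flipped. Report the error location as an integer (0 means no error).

s1: b1⊕b3⊕b5⊕b7⊕b9⊕b11⊕b13⊕b15 = 1⊕0⊕1⊕0⊕1⊕0⊕1⊕1 = 1
s2: b2⊕b3⊕b6⊕b7⊕b10⊕b11⊕b14⊕b15 = 0⊕0⊕0⊕0⊕0⊕0⊕0⊕1 = 1
s4: b4⊕b5⊕b6⊕b7⊕b12⊕b13⊕b14⊕b15 = 1⊕1⊕0⊕0⊕0⊕1⊕0⊕1 = 0
s8: b8⊕b9⊕b10⊕b11⊕b12⊕b13⊕b14⊕b15 = 1⊕1⊕0⊕0⊕0⊕1⊕0⊕1 = 0
Syndrome (s8...s1) = 0011 → position 3.

3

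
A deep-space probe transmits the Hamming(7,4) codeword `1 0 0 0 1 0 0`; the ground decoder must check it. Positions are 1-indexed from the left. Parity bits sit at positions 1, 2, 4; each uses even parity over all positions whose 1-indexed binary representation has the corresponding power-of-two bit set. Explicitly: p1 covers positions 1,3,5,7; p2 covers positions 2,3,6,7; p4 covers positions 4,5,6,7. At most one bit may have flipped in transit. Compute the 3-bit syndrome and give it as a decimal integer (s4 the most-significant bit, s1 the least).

4

s1: b1⊕b3⊕b5⊕b7 = 1⊕0⊕1⊕0 = 0
s2: b2⊕b3⊕b6⊕b7 = 0⊕0⊕0⊕0 = 0
s4: b4⊕b5⊕b6⊕b7 = 0⊕1⊕0⊕0 = 1
Syndrome (s4...s1) = 100 → position 4.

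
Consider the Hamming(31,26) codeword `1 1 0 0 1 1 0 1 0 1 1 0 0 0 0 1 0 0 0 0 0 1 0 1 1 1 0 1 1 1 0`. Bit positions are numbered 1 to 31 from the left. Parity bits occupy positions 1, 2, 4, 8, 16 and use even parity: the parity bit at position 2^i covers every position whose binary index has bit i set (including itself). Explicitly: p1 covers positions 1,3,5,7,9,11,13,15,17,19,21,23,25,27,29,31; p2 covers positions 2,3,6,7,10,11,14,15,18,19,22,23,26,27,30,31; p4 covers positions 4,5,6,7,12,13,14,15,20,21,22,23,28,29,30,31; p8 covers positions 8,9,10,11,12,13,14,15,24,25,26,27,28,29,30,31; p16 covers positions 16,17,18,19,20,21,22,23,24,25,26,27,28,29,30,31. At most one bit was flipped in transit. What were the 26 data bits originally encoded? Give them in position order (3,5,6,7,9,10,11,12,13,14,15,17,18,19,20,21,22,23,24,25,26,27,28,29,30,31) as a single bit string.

s1: b1⊕b3⊕b5⊕b7⊕b9⊕b11⊕b13⊕b15⊕b17⊕b19⊕b21⊕b23⊕b25⊕b27⊕b29⊕b31 = 1⊕0⊕1⊕0⊕0⊕1⊕0⊕0⊕0⊕0⊕0⊕0⊕1⊕0⊕1⊕0 = 1
s2: b2⊕b3⊕b6⊕b7⊕b10⊕b11⊕b14⊕b15⊕b18⊕b19⊕b22⊕b23⊕b26⊕b27⊕b30⊕b31 = 1⊕0⊕1⊕0⊕1⊕1⊕0⊕0⊕0⊕0⊕1⊕0⊕1⊕0⊕1⊕0 = 1
s4: b4⊕b5⊕b6⊕b7⊕b12⊕b13⊕b14⊕b15⊕b20⊕b21⊕b22⊕b23⊕b28⊕b29⊕b30⊕b31 = 0⊕1⊕1⊕0⊕0⊕0⊕0⊕0⊕0⊕0⊕1⊕0⊕1⊕1⊕1⊕0 = 0
s8: b8⊕b9⊕b10⊕b11⊕b12⊕b13⊕b14⊕b15⊕b24⊕b25⊕b26⊕b27⊕b28⊕b29⊕b30⊕b31 = 1⊕0⊕1⊕1⊕0⊕0⊕0⊕0⊕1⊕1⊕1⊕0⊕1⊕1⊕1⊕0 = 1
s16: b16⊕b17⊕b18⊕b19⊕b20⊕b21⊕b22⊕b23⊕b24⊕b25⊕b26⊕b27⊕b28⊕b29⊕b30⊕b31 = 1⊕0⊕0⊕0⊕0⊕0⊕1⊕0⊕1⊕1⊕1⊕0⊕1⊕1⊕1⊕0 = 0
Syndrome (s16...s1) = 01011 → position 11.
Flip bit 11: corrected codeword = 1100110101000001000001011101110
Data bits at positions 3,5,6,7,9,10,11,12,13,14,15,17,18,19,20,21,22,23,24,25,26,27,28,29,30,31: 01100100000000001011101110

01100100000000001011101110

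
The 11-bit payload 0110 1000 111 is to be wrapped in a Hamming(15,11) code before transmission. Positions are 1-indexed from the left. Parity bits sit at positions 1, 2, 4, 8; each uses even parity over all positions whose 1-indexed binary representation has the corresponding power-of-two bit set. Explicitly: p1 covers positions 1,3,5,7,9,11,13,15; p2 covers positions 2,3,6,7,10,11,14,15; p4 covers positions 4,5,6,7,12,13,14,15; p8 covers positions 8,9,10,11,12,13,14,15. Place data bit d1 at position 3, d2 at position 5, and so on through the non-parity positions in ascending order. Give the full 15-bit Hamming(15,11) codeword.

Place data bits at non-power-of-two positions: b3=0, b5=1, b6=1, b7=0, b9=1, b10=0, b11=0, b12=0, b13=1, b14=1, b15=1.
p1 = XOR of data positions {3,5,7,9,11,13,15} = 0⊕1⊕0⊕1⊕0⊕1⊕1 = 0
p2 = XOR of data positions {3,6,7,10,11,14,15} = 0⊕1⊕0⊕0⊕0⊕1⊕1 = 1
p4 = XOR of data positions {5,6,7,12,13,14,15} = 1⊕1⊕0⊕0⊕1⊕1⊕1 = 1
p8 = XOR of data positions {9,10,11,12,13,14,15} = 1⊕0⊕0⊕0⊕1⊕1⊕1 = 0
Codeword b1..b15 = 010111001000111

010111001000111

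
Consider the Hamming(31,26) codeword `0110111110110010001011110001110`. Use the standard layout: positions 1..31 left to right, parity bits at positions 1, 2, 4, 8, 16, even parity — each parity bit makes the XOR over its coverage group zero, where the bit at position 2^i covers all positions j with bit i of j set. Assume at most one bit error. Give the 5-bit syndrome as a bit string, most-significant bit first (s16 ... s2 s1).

s1: b1⊕b3⊕b5⊕b7⊕b9⊕b11⊕b13⊕b15⊕b17⊕b19⊕b21⊕b23⊕b25⊕b27⊕b29⊕b31 = 0⊕1⊕1⊕1⊕1⊕1⊕0⊕1⊕0⊕1⊕1⊕1⊕0⊕0⊕1⊕0 = 0
s2: b2⊕b3⊕b6⊕b7⊕b10⊕b11⊕b14⊕b15⊕b18⊕b19⊕b22⊕b23⊕b26⊕b27⊕b30⊕b31 = 1⊕1⊕1⊕1⊕0⊕1⊕0⊕1⊕0⊕1⊕1⊕1⊕0⊕0⊕1⊕0 = 0
s4: b4⊕b5⊕b6⊕b7⊕b12⊕b13⊕b14⊕b15⊕b20⊕b21⊕b22⊕b23⊕b28⊕b29⊕b30⊕b31 = 0⊕1⊕1⊕1⊕1⊕0⊕0⊕1⊕0⊕1⊕1⊕1⊕1⊕1⊕1⊕0 = 1
s8: b8⊕b9⊕b10⊕b11⊕b12⊕b13⊕b14⊕b15⊕b24⊕b25⊕b26⊕b27⊕b28⊕b29⊕b30⊕b31 = 1⊕1⊕0⊕1⊕1⊕0⊕0⊕1⊕1⊕0⊕0⊕0⊕1⊕1⊕1⊕0 = 1
s16: b16⊕b17⊕b18⊕b19⊕b20⊕b21⊕b22⊕b23⊕b24⊕b25⊕b26⊕b27⊕b28⊕b29⊕b30⊕b31 = 0⊕0⊕0⊕1⊕0⊕1⊕1⊕1⊕1⊕0⊕0⊕0⊕1⊕1⊕1⊕0 = 0
Syndrome (s16...s1) = 01100 → position 12.

01100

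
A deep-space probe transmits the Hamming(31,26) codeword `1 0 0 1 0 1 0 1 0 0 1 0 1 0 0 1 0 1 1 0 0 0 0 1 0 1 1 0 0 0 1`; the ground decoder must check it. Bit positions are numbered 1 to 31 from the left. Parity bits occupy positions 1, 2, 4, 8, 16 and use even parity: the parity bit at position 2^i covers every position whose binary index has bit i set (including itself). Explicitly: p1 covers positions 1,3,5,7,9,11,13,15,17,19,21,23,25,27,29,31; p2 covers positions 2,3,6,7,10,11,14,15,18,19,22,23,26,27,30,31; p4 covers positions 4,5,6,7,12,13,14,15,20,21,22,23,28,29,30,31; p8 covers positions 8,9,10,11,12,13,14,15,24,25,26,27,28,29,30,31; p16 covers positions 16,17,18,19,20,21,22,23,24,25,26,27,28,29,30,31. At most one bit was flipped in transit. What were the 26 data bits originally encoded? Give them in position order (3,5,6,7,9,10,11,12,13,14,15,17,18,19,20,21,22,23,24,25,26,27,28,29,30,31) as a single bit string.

00100010100011000010010001

s1: b1⊕b3⊕b5⊕b7⊕b9⊕b11⊕b13⊕b15⊕b17⊕b19⊕b21⊕b23⊕b25⊕b27⊕b29⊕b31 = 1⊕0⊕0⊕0⊕0⊕1⊕1⊕0⊕0⊕1⊕0⊕0⊕0⊕1⊕0⊕1 = 0
s2: b2⊕b3⊕b6⊕b7⊕b10⊕b11⊕b14⊕b15⊕b18⊕b19⊕b22⊕b23⊕b26⊕b27⊕b30⊕b31 = 0⊕0⊕1⊕0⊕0⊕1⊕0⊕0⊕1⊕1⊕0⊕0⊕1⊕1⊕0⊕1 = 1
s4: b4⊕b5⊕b6⊕b7⊕b12⊕b13⊕b14⊕b15⊕b20⊕b21⊕b22⊕b23⊕b28⊕b29⊕b30⊕b31 = 1⊕0⊕1⊕0⊕0⊕1⊕0⊕0⊕0⊕0⊕0⊕0⊕0⊕0⊕0⊕1 = 0
s8: b8⊕b9⊕b10⊕b11⊕b12⊕b13⊕b14⊕b15⊕b24⊕b25⊕b26⊕b27⊕b28⊕b29⊕b30⊕b31 = 1⊕0⊕0⊕1⊕0⊕1⊕0⊕0⊕1⊕0⊕1⊕1⊕0⊕0⊕0⊕1 = 1
s16: b16⊕b17⊕b18⊕b19⊕b20⊕b21⊕b22⊕b23⊕b24⊕b25⊕b26⊕b27⊕b28⊕b29⊕b30⊕b31 = 1⊕0⊕1⊕1⊕0⊕0⊕0⊕0⊕1⊕0⊕1⊕1⊕0⊕0⊕0⊕1 = 1
Syndrome (s16...s1) = 11010 → position 26.
Flip bit 26: corrected codeword = 1001010100101001011000010010001
Data bits at positions 3,5,6,7,9,10,11,12,13,14,15,17,18,19,20,21,22,23,24,25,26,27,28,29,30,31: 00100010100011000010010001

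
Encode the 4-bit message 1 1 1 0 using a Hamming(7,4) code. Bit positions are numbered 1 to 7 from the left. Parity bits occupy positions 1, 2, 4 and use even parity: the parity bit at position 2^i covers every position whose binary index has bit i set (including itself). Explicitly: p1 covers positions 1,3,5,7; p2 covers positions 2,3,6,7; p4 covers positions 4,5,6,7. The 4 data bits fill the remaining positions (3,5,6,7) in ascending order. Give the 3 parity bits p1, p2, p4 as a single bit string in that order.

000

Place data bits at non-power-of-two positions: b3=1, b5=1, b6=1, b7=0.
p1 = XOR of data positions {3,5,7} = 1⊕1⊕0 = 0
p2 = XOR of data positions {3,6,7} = 1⊕1⊕0 = 0
p4 = XOR of data positions {5,6,7} = 1⊕1⊕0 = 0
Parity bits p1,p2,p4 = 000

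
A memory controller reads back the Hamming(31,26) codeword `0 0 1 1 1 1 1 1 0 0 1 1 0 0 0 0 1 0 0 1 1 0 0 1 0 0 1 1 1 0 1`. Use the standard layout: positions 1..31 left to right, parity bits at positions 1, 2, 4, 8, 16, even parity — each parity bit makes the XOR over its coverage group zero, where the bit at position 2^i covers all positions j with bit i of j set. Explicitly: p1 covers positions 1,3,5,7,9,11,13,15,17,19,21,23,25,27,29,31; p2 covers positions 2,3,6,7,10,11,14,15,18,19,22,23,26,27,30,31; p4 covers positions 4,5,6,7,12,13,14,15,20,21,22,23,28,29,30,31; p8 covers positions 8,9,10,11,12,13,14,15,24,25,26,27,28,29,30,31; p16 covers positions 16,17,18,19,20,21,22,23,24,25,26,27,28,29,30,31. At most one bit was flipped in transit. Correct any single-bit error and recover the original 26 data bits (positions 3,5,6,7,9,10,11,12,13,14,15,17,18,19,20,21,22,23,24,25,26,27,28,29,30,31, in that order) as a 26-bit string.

11110011000100110010011101

s1: b1⊕b3⊕b5⊕b7⊕b9⊕b11⊕b13⊕b15⊕b17⊕b19⊕b21⊕b23⊕b25⊕b27⊕b29⊕b31 = 0⊕1⊕1⊕1⊕0⊕1⊕0⊕0⊕1⊕0⊕1⊕0⊕0⊕1⊕1⊕1 = 1
s2: b2⊕b3⊕b6⊕b7⊕b10⊕b11⊕b14⊕b15⊕b18⊕b19⊕b22⊕b23⊕b26⊕b27⊕b30⊕b31 = 0⊕1⊕1⊕1⊕0⊕1⊕0⊕0⊕0⊕0⊕0⊕0⊕0⊕1⊕0⊕1 = 0
s4: b4⊕b5⊕b6⊕b7⊕b12⊕b13⊕b14⊕b15⊕b20⊕b21⊕b22⊕b23⊕b28⊕b29⊕b30⊕b31 = 1⊕1⊕1⊕1⊕1⊕0⊕0⊕0⊕1⊕1⊕0⊕0⊕1⊕1⊕0⊕1 = 0
s8: b8⊕b9⊕b10⊕b11⊕b12⊕b13⊕b14⊕b15⊕b24⊕b25⊕b26⊕b27⊕b28⊕b29⊕b30⊕b31 = 1⊕0⊕0⊕1⊕1⊕0⊕0⊕0⊕1⊕0⊕0⊕1⊕1⊕1⊕0⊕1 = 0
s16: b16⊕b17⊕b18⊕b19⊕b20⊕b21⊕b22⊕b23⊕b24⊕b25⊕b26⊕b27⊕b28⊕b29⊕b30⊕b31 = 0⊕1⊕0⊕0⊕1⊕1⊕0⊕0⊕1⊕0⊕0⊕1⊕1⊕1⊕0⊕1 = 0
Syndrome (s16...s1) = 00001 → position 1.
Flip bit 1: corrected codeword = 1011111100110000100110010011101
Data bits at positions 3,5,6,7,9,10,11,12,13,14,15,17,18,19,20,21,22,23,24,25,26,27,28,29,30,31: 11110011000100110010011101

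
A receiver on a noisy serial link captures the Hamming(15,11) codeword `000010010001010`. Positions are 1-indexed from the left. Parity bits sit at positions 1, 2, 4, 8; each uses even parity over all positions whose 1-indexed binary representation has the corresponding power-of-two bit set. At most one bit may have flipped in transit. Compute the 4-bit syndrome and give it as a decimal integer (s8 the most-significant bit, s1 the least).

s1: b1⊕b3⊕b5⊕b7⊕b9⊕b11⊕b13⊕b15 = 0⊕0⊕1⊕0⊕0⊕0⊕0⊕0 = 1
s2: b2⊕b3⊕b6⊕b7⊕b10⊕b11⊕b14⊕b15 = 0⊕0⊕0⊕0⊕0⊕0⊕1⊕0 = 1
s4: b4⊕b5⊕b6⊕b7⊕b12⊕b13⊕b14⊕b15 = 0⊕1⊕0⊕0⊕1⊕0⊕1⊕0 = 1
s8: b8⊕b9⊕b10⊕b11⊕b12⊕b13⊕b14⊕b15 = 1⊕0⊕0⊕0⊕1⊕0⊕1⊕0 = 1
Syndrome (s8...s1) = 1111 → position 15.

15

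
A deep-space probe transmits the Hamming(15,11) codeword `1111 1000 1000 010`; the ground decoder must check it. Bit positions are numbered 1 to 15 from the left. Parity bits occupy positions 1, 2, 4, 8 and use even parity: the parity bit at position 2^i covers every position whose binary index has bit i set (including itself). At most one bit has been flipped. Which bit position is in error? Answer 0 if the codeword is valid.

s1: b1⊕b3⊕b5⊕b7⊕b9⊕b11⊕b13⊕b15 = 1⊕1⊕1⊕0⊕1⊕0⊕0⊕0 = 0
s2: b2⊕b3⊕b6⊕b7⊕b10⊕b11⊕b14⊕b15 = 1⊕1⊕0⊕0⊕0⊕0⊕1⊕0 = 1
s4: b4⊕b5⊕b6⊕b7⊕b12⊕b13⊕b14⊕b15 = 1⊕1⊕0⊕0⊕0⊕0⊕1⊕0 = 1
s8: b8⊕b9⊕b10⊕b11⊕b12⊕b13⊕b14⊕b15 = 0⊕1⊕0⊕0⊕0⊕0⊕1⊕0 = 0
Syndrome (s8...s1) = 0110 → position 6.

6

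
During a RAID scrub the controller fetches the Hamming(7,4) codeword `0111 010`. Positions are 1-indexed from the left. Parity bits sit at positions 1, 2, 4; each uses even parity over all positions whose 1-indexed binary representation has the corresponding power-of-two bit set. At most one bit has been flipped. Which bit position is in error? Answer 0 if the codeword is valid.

s1: b1⊕b3⊕b5⊕b7 = 0⊕1⊕0⊕0 = 1
s2: b2⊕b3⊕b6⊕b7 = 1⊕1⊕1⊕0 = 1
s4: b4⊕b5⊕b6⊕b7 = 1⊕0⊕1⊕0 = 0
Syndrome (s4...s1) = 011 → position 3.

3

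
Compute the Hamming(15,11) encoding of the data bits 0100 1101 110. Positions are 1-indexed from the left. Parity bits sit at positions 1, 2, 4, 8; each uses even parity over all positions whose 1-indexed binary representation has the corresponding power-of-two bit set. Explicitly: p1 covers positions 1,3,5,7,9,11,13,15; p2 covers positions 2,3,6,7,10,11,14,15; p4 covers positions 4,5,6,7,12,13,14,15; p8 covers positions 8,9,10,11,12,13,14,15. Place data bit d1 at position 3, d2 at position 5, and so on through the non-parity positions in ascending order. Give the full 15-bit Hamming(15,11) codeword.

Place data bits at non-power-of-two positions: b3=0, b5=1, b6=0, b7=0, b9=1, b10=1, b11=0, b12=1, b13=1, b14=1, b15=0.
p1 = XOR of data positions {3,5,7,9,11,13,15} = 0⊕1⊕0⊕1⊕0⊕1⊕0 = 1
p2 = XOR of data positions {3,6,7,10,11,14,15} = 0⊕0⊕0⊕1⊕0⊕1⊕0 = 0
p4 = XOR of data positions {5,6,7,12,13,14,15} = 1⊕0⊕0⊕1⊕1⊕1⊕0 = 0
p8 = XOR of data positions {9,10,11,12,13,14,15} = 1⊕1⊕0⊕1⊕1⊕1⊕0 = 1
Codeword b1..b15 = 100010011101110

100010011101110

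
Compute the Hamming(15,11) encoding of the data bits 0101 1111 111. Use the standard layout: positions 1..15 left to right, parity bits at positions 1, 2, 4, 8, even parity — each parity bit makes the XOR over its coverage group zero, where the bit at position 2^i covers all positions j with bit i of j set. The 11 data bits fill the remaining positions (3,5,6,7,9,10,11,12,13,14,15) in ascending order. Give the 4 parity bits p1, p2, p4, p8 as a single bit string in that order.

Place data bits at non-power-of-two positions: b3=0, b5=1, b6=0, b7=1, b9=1, b10=1, b11=1, b12=1, b13=1, b14=1, b15=1.
p1 = XOR of data positions {3,5,7,9,11,13,15} = 0⊕1⊕1⊕1⊕1⊕1⊕1 = 0
p2 = XOR of data positions {3,6,7,10,11,14,15} = 0⊕0⊕1⊕1⊕1⊕1⊕1 = 1
p4 = XOR of data positions {5,6,7,12,13,14,15} = 1⊕0⊕1⊕1⊕1⊕1⊕1 = 0
p8 = XOR of data positions {9,10,11,12,13,14,15} = 1⊕1⊕1⊕1⊕1⊕1⊕1 = 1
Parity bits p1,p2,p4,p8 = 0101

0101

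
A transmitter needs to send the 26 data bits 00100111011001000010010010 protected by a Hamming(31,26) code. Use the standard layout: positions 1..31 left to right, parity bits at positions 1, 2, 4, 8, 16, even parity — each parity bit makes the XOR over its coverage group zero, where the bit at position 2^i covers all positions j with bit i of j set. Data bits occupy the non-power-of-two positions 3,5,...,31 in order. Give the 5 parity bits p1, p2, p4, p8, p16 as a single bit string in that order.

00100

Place data bits at non-power-of-two positions: b3=0, b5=0, b6=1, b7=0, b9=0, b10=1, b11=1, b12=1, b13=0, b14=1, b15=1, b17=0, b18=0, b19=1, b20=0, b21=0, b22=0, b23=0, b24=1, b25=0, b26=0, b27=1, b28=0, b29=0, b30=1, b31=0.
p1 = XOR of data positions {3,5,7,9,11,13,15,17,19,21,23,25,27,29,31} = 0⊕0⊕0⊕0⊕1⊕0⊕1⊕0⊕1⊕0⊕0⊕0⊕1⊕0⊕0 = 0
p2 = XOR of data positions {3,6,7,10,11,14,15,18,19,22,23,26,27,30,31} = 0⊕1⊕0⊕1⊕1⊕1⊕1⊕0⊕1⊕0⊕0⊕0⊕1⊕1⊕0 = 0
p4 = XOR of data positions {5,6,7,12,13,14,15,20,21,22,23,28,29,30,31} = 0⊕1⊕0⊕1⊕0⊕1⊕1⊕0⊕0⊕0⊕0⊕0⊕0⊕1⊕0 = 1
p8 = XOR of data positions {9,10,11,12,13,14,15,24,25,26,27,28,29,30,31} = 0⊕1⊕1⊕1⊕0⊕1⊕1⊕1⊕0⊕0⊕1⊕0⊕0⊕1⊕0 = 0
p16 = XOR of data positions {17,18,19,20,21,22,23,24,25,26,27,28,29,30,31} = 0⊕0⊕1⊕0⊕0⊕0⊕0⊕1⊕0⊕0⊕1⊕0⊕0⊕1⊕0 = 0
Parity bits p1,p2,p4,p8,p16 = 00100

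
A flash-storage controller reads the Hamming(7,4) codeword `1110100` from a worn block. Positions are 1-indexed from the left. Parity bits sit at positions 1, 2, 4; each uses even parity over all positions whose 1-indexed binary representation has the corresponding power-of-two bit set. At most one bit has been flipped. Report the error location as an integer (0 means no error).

5

s1: b1⊕b3⊕b5⊕b7 = 1⊕1⊕1⊕0 = 1
s2: b2⊕b3⊕b6⊕b7 = 1⊕1⊕0⊕0 = 0
s4: b4⊕b5⊕b6⊕b7 = 0⊕1⊕0⊕0 = 1
Syndrome (s4...s1) = 101 → position 5.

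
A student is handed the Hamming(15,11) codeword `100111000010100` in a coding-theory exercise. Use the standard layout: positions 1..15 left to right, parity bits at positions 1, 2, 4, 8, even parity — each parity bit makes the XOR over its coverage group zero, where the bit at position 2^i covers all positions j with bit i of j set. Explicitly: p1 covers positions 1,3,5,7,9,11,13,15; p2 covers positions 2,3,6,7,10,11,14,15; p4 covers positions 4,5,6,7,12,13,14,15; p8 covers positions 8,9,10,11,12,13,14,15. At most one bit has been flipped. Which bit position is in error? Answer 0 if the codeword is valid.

0

s1: b1⊕b3⊕b5⊕b7⊕b9⊕b11⊕b13⊕b15 = 1⊕0⊕1⊕0⊕0⊕1⊕1⊕0 = 0
s2: b2⊕b3⊕b6⊕b7⊕b10⊕b11⊕b14⊕b15 = 0⊕0⊕1⊕0⊕0⊕1⊕0⊕0 = 0
s4: b4⊕b5⊕b6⊕b7⊕b12⊕b13⊕b14⊕b15 = 1⊕1⊕1⊕0⊕0⊕1⊕0⊕0 = 0
s8: b8⊕b9⊕b10⊕b11⊕b12⊕b13⊕b14⊕b15 = 0⊕0⊕0⊕1⊕0⊕1⊕0⊕0 = 0
Syndrome (s8...s1) = 0000 → position 0 (no error).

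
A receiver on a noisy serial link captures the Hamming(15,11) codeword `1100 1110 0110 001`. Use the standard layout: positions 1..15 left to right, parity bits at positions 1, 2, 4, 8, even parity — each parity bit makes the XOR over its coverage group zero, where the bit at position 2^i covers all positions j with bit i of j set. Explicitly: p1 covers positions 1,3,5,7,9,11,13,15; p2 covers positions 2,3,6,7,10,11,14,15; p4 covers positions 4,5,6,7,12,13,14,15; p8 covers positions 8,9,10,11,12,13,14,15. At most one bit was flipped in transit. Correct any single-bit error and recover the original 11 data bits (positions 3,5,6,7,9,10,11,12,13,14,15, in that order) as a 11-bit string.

01111110001

s1: b1⊕b3⊕b5⊕b7⊕b9⊕b11⊕b13⊕b15 = 1⊕0⊕1⊕1⊕0⊕1⊕0⊕1 = 1
s2: b2⊕b3⊕b6⊕b7⊕b10⊕b11⊕b14⊕b15 = 1⊕0⊕1⊕1⊕1⊕1⊕0⊕1 = 0
s4: b4⊕b5⊕b6⊕b7⊕b12⊕b13⊕b14⊕b15 = 0⊕1⊕1⊕1⊕0⊕0⊕0⊕1 = 0
s8: b8⊕b9⊕b10⊕b11⊕b12⊕b13⊕b14⊕b15 = 0⊕0⊕1⊕1⊕0⊕0⊕0⊕1 = 1
Syndrome (s8...s1) = 1001 → position 9.
Flip bit 9: corrected codeword = 110011101110001
Data bits at positions 3,5,6,7,9,10,11,12,13,14,15: 01111110001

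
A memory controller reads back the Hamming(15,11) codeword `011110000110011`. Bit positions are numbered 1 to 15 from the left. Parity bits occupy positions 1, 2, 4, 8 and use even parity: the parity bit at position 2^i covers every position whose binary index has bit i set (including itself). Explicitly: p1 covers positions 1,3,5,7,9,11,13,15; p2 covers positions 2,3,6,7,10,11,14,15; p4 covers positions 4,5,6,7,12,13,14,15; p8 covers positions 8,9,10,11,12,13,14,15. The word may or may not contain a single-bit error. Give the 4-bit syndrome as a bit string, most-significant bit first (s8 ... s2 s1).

s1: b1⊕b3⊕b5⊕b7⊕b9⊕b11⊕b13⊕b15 = 0⊕1⊕1⊕0⊕0⊕1⊕0⊕1 = 0
s2: b2⊕b3⊕b6⊕b7⊕b10⊕b11⊕b14⊕b15 = 1⊕1⊕0⊕0⊕1⊕1⊕1⊕1 = 0
s4: b4⊕b5⊕b6⊕b7⊕b12⊕b13⊕b14⊕b15 = 1⊕1⊕0⊕0⊕0⊕0⊕1⊕1 = 0
s8: b8⊕b9⊕b10⊕b11⊕b12⊕b13⊕b14⊕b15 = 0⊕0⊕1⊕1⊕0⊕0⊕1⊕1 = 0
Syndrome (s8...s1) = 0000 → position 0 (no error).

0000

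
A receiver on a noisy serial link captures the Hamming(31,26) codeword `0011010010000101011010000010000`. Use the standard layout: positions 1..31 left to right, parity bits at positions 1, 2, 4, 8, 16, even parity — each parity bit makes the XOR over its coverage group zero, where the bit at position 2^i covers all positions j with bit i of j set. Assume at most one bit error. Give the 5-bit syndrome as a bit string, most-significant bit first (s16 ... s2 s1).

11001

s1: b1⊕b3⊕b5⊕b7⊕b9⊕b11⊕b13⊕b15⊕b17⊕b19⊕b21⊕b23⊕b25⊕b27⊕b29⊕b31 = 0⊕1⊕0⊕0⊕1⊕0⊕0⊕0⊕0⊕1⊕1⊕0⊕0⊕1⊕0⊕0 = 1
s2: b2⊕b3⊕b6⊕b7⊕b10⊕b11⊕b14⊕b15⊕b18⊕b19⊕b22⊕b23⊕b26⊕b27⊕b30⊕b31 = 0⊕1⊕1⊕0⊕0⊕0⊕1⊕0⊕1⊕1⊕0⊕0⊕0⊕1⊕0⊕0 = 0
s4: b4⊕b5⊕b6⊕b7⊕b12⊕b13⊕b14⊕b15⊕b20⊕b21⊕b22⊕b23⊕b28⊕b29⊕b30⊕b31 = 1⊕0⊕1⊕0⊕0⊕0⊕1⊕0⊕0⊕1⊕0⊕0⊕0⊕0⊕0⊕0 = 0
s8: b8⊕b9⊕b10⊕b11⊕b12⊕b13⊕b14⊕b15⊕b24⊕b25⊕b26⊕b27⊕b28⊕b29⊕b30⊕b31 = 0⊕1⊕0⊕0⊕0⊕0⊕1⊕0⊕0⊕0⊕0⊕1⊕0⊕0⊕0⊕0 = 1
s16: b16⊕b17⊕b18⊕b19⊕b20⊕b21⊕b22⊕b23⊕b24⊕b25⊕b26⊕b27⊕b28⊕b29⊕b30⊕b31 = 1⊕0⊕1⊕1⊕0⊕1⊕0⊕0⊕0⊕0⊕0⊕1⊕0⊕0⊕0⊕0 = 1
Syndrome (s16...s1) = 11001 → position 25.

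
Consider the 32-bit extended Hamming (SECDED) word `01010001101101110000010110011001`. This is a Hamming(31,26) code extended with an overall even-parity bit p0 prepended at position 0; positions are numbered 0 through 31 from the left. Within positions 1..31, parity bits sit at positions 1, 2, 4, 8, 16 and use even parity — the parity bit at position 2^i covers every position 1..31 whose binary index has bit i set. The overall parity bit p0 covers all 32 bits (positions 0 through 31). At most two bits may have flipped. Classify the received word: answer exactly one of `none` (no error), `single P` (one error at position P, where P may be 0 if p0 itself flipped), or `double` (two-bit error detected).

s1: b1⊕b3⊕b5⊕b7⊕b9⊕b11⊕b13⊕b15⊕b17⊕b19⊕b21⊕b23⊕b25⊕b27⊕b29⊕b31 = 1⊕1⊕0⊕1⊕0⊕1⊕1⊕1⊕0⊕0⊕1⊕1⊕0⊕1⊕0⊕1 = 0
s2: b2⊕b3⊕b6⊕b7⊕b10⊕b11⊕b14⊕b15⊕b18⊕b19⊕b22⊕b23⊕b26⊕b27⊕b30⊕b31 = 0⊕1⊕0⊕1⊕1⊕1⊕1⊕1⊕0⊕0⊕0⊕1⊕0⊕1⊕0⊕1 = 1
s4: b4⊕b5⊕b6⊕b7⊕b12⊕b13⊕b14⊕b15⊕b20⊕b21⊕b22⊕b23⊕b28⊕b29⊕b30⊕b31 = 0⊕0⊕0⊕1⊕0⊕1⊕1⊕1⊕0⊕1⊕0⊕1⊕1⊕0⊕0⊕1 = 0
s8: b8⊕b9⊕b10⊕b11⊕b12⊕b13⊕b14⊕b15⊕b24⊕b25⊕b26⊕b27⊕b28⊕b29⊕b30⊕b31 = 1⊕0⊕1⊕1⊕0⊕1⊕1⊕1⊕1⊕0⊕0⊕1⊕1⊕0⊕0⊕1 = 0
s16: b16⊕b17⊕b18⊕b19⊕b20⊕b21⊕b22⊕b23⊕b24⊕b25⊕b26⊕b27⊕b28⊕b29⊕b30⊕b31 = 0⊕0⊕0⊕0⊕0⊕1⊕0⊕1⊕1⊕0⊕0⊕1⊕1⊕0⊕0⊕1 = 0
Syndrome (s16...s1) = 00010 → position 2.
Overall parity (XOR of all 32 bits, including p0): 0⊕1⊕0⊕1⊕0⊕0⊕0⊕1⊕1⊕0⊕1⊕1⊕0⊕1⊕1⊕1⊕0⊕0⊕0⊕0⊕0⊕1⊕0⊕1⊕1⊕0⊕0⊕1⊕1⊕0⊕0⊕1 = 1
Overall=1, syndrome position=2 → single-bit error at position 2.

single 2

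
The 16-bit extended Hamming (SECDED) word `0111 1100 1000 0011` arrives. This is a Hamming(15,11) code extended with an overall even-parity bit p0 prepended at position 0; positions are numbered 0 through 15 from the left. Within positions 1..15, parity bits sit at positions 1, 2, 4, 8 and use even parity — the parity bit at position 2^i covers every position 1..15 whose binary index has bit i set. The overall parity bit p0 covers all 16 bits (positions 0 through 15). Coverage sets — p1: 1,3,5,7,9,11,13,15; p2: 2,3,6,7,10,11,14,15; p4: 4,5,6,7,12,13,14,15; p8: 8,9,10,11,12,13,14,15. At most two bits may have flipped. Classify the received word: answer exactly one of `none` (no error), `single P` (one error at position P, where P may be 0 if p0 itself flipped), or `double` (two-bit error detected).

double

s1: b1⊕b3⊕b5⊕b7⊕b9⊕b11⊕b13⊕b15 = 1⊕1⊕1⊕0⊕0⊕0⊕0⊕1 = 0
s2: b2⊕b3⊕b6⊕b7⊕b10⊕b11⊕b14⊕b15 = 1⊕1⊕0⊕0⊕0⊕0⊕1⊕1 = 0
s4: b4⊕b5⊕b6⊕b7⊕b12⊕b13⊕b14⊕b15 = 1⊕1⊕0⊕0⊕0⊕0⊕1⊕1 = 0
s8: b8⊕b9⊕b10⊕b11⊕b12⊕b13⊕b14⊕b15 = 1⊕0⊕0⊕0⊕0⊕0⊕1⊕1 = 1
Syndrome (s8...s1) = 1000 → position 8.
Overall parity (XOR of all 16 bits, including p0): 0⊕1⊕1⊕1⊕1⊕1⊕0⊕0⊕1⊕0⊕0⊕0⊕0⊕0⊕1⊕1 = 0
Overall=0, syndrome position=8 → double-bit error detected (uncorrectable).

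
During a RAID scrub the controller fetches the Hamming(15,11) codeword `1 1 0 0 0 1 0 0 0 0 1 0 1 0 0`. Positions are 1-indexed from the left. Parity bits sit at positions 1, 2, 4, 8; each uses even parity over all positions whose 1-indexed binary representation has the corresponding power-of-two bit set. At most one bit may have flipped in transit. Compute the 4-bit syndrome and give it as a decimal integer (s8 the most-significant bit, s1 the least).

s1: b1⊕b3⊕b5⊕b7⊕b9⊕b11⊕b13⊕b15 = 1⊕0⊕0⊕0⊕0⊕1⊕1⊕0 = 1
s2: b2⊕b3⊕b6⊕b7⊕b10⊕b11⊕b14⊕b15 = 1⊕0⊕1⊕0⊕0⊕1⊕0⊕0 = 1
s4: b4⊕b5⊕b6⊕b7⊕b12⊕b13⊕b14⊕b15 = 0⊕0⊕1⊕0⊕0⊕1⊕0⊕0 = 0
s8: b8⊕b9⊕b10⊕b11⊕b12⊕b13⊕b14⊕b15 = 0⊕0⊕0⊕1⊕0⊕1⊕0⊕0 = 0
Syndrome (s8...s1) = 0011 → position 3.

3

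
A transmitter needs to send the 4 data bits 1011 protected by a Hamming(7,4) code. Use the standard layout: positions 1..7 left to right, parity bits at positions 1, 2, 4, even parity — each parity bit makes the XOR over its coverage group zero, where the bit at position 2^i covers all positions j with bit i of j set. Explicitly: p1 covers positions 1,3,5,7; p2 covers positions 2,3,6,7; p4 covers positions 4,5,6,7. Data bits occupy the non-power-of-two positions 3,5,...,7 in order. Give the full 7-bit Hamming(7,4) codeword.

Place data bits at non-power-of-two positions: b3=1, b5=0, b6=1, b7=1.
p1 = XOR of data positions {3,5,7} = 1⊕0⊕1 = 0
p2 = XOR of data positions {3,6,7} = 1⊕1⊕1 = 1
p4 = XOR of data positions {5,6,7} = 0⊕1⊕1 = 0
Codeword b1..b7 = 0110011

0110011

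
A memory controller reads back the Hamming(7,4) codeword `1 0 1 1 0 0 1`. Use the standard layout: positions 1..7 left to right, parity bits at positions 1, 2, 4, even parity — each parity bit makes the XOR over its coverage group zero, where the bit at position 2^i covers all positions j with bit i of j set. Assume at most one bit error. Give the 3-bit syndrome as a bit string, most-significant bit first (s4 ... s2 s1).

001

s1: b1⊕b3⊕b5⊕b7 = 1⊕1⊕0⊕1 = 1
s2: b2⊕b3⊕b6⊕b7 = 0⊕1⊕0⊕1 = 0
s4: b4⊕b5⊕b6⊕b7 = 1⊕0⊕0⊕1 = 0
Syndrome (s4...s1) = 001 → position 1.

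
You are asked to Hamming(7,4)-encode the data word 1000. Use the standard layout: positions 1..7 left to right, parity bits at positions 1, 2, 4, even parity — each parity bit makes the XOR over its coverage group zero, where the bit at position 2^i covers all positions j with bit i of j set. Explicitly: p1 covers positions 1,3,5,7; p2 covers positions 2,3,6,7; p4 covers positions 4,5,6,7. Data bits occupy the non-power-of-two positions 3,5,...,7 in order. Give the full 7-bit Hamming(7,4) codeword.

Place data bits at non-power-of-two positions: b3=1, b5=0, b6=0, b7=0.
p1 = XOR of data positions {3,5,7} = 1⊕0⊕0 = 1
p2 = XOR of data positions {3,6,7} = 1⊕0⊕0 = 1
p4 = XOR of data positions {5,6,7} = 0⊕0⊕0 = 0
Codeword b1..b7 = 1110000

1110000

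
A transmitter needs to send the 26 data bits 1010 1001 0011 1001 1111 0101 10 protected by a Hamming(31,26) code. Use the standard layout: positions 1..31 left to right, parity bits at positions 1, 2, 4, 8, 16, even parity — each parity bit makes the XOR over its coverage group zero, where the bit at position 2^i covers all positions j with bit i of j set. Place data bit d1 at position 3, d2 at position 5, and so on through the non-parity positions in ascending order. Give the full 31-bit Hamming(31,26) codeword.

1010010010010010110011111010110

Place data bits at non-power-of-two positions: b3=1, b5=0, b6=1, b7=0, b9=1, b10=0, b11=0, b12=1, b13=0, b14=0, b15=1, b17=1, b18=1, b19=0, b20=0, b21=1, b22=1, b23=1, b24=1, b25=1, b26=0, b27=1, b28=0, b29=1, b30=1, b31=0.
p1 = XOR of data positions {3,5,7,9,11,13,15,17,19,21,23,25,27,29,31} = 1⊕0⊕0⊕1⊕0⊕0⊕1⊕1⊕0⊕1⊕1⊕1⊕1⊕1⊕0 = 1
p2 = XOR of data positions {3,6,7,10,11,14,15,18,19,22,23,26,27,30,31} = 1⊕1⊕0⊕0⊕0⊕0⊕1⊕1⊕0⊕1⊕1⊕0⊕1⊕1⊕0 = 0
p4 = XOR of data positions {5,6,7,12,13,14,15,20,21,22,23,28,29,30,31} = 0⊕1⊕0⊕1⊕0⊕0⊕1⊕0⊕1⊕1⊕1⊕0⊕1⊕1⊕0 = 0
p8 = XOR of data positions {9,10,11,12,13,14,15,24,25,26,27,28,29,30,31} = 1⊕0⊕0⊕1⊕0⊕0⊕1⊕1⊕1⊕0⊕1⊕0⊕1⊕1⊕0 = 0
p16 = XOR of data positions {17,18,19,20,21,22,23,24,25,26,27,28,29,30,31} = 1⊕1⊕0⊕0⊕1⊕1⊕1⊕1⊕1⊕0⊕1⊕0⊕1⊕1⊕0 = 0
Codeword b1..b31 = 1010010010010010110011111010110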